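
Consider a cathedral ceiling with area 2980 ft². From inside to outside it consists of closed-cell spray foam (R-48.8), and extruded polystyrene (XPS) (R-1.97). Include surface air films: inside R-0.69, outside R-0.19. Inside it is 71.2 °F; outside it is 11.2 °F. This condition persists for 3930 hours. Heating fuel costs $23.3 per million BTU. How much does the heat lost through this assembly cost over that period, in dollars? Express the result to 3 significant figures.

R_total = 0.69 + 48.8 + 1.97 + 0.19 = 51.65 ft²·°F·h/BTU
Q = 2980 × (71.2 − 11.2) / 51.65 = 3462 BTU/h
E = 3462 × 3930 = 13600000 BTU
Cost = 13600000/10⁶ × 23.3 = $317

317 dollars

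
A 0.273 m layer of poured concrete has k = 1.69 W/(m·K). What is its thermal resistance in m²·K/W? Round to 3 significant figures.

0.162 m²·K/W

R = L/k = 0.273/1.69 = 0.1615 m²·K/W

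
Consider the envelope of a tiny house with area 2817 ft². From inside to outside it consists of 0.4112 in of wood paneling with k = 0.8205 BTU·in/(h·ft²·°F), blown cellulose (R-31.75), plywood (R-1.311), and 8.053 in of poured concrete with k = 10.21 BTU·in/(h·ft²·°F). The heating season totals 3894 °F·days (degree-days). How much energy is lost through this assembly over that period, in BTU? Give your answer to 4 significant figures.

7664000 BTU

0.4112/0.8205 = 0.50116
8.053/10.21 = 0.78874
R_total = 0.50116 + 31.75 + 1.311 + 0.78874 = 34.351 ft²·°F·h/BTU
E = A × HDD × 24 / R = 2817 × 3894 × 24 / 34.351 = 7664000 BTU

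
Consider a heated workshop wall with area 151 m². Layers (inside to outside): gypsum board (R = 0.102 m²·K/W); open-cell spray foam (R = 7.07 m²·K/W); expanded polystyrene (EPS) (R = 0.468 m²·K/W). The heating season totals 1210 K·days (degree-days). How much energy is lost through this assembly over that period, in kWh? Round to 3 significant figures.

574 kWh

R_total = 0.102 + 7.07 + 0.468 = 7.64 m²·K/W
E = A × HDD × 24 / R / 1000 = 151 × 1210 × 24 / 7.64 / 1000 = 574 kWh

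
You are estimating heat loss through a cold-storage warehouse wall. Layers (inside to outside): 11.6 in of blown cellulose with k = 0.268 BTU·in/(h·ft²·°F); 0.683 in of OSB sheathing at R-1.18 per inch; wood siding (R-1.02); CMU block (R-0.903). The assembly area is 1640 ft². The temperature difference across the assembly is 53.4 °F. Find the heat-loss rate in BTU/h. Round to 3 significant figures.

1900 BTU/h

11.6/0.268 = 43.28
0.683 × 1.18 = 0.8059
R_total = 43.28 + 0.8059 + 1.02 + 0.903 = 46.01 ft²·°F·h/BTU
Q = A·ΔT/R = 1640 × 53.4 / 46.01 = 1903 BTU/h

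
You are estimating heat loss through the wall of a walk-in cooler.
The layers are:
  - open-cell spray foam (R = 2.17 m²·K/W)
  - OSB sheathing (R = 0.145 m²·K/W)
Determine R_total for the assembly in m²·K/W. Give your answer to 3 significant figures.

R_total = 2.17 + 0.145 = 2.315 m²·K/W

2.31 m²·K/W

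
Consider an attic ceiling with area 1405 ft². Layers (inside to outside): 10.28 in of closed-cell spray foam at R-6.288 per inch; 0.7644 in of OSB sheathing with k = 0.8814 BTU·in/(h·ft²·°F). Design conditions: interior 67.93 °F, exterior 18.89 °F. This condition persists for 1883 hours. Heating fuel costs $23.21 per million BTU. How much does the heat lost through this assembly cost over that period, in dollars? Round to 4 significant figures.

45.97 dollars

10.28 × 6.288 = 64.641
0.7644/0.8814 = 0.86726
R_total = 64.641 + 0.86726 = 65.508 ft²·°F·h/BTU
Q = 1405 × (67.93 − 18.89) / 65.508 = 1051.8 BTU/h
E = 1051.8 × 1883 = 1980500 BTU
Cost = 1980500/10⁶ × 23.21 = $45.968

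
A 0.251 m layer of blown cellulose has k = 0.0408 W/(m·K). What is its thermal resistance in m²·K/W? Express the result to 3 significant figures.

6.15 m²·K/W

R = L/k = 0.251/0.0408 = 6.152 m²·K/W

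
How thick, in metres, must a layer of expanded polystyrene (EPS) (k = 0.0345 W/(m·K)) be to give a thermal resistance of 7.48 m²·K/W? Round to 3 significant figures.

L = R·k = 7.48 × 0.0345 = 0.2581 m

0.258 m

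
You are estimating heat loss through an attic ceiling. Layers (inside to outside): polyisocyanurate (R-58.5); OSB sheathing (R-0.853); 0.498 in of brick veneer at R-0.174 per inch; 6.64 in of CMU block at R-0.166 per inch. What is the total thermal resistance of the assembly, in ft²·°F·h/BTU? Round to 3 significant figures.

0.498 × 0.174 = 0.08665
6.64 × 0.166 = 1.102
R_total = 58.5 + 0.853 + 0.08665 + 1.102 = 60.54 ft²·°F·h/BTU

60.5 ft²·°F·h/BTU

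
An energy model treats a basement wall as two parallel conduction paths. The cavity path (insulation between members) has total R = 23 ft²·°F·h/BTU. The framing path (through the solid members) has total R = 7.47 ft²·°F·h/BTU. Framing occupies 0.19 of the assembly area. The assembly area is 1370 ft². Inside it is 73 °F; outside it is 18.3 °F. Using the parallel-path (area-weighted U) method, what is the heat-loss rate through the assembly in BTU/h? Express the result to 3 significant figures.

4550 BTU/h

U_eff = 0.81/23 + 0.19/7.47 = 0.03522 + 0.02544 = 0.06065
R_eff = 1/U_eff = 16.49 ft²·°F·h/BTU
Q = 1370 × (73 − 18.3) / 16.49 = 4545 BTU/h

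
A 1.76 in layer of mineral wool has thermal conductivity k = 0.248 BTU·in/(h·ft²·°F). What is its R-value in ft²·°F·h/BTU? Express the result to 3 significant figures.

R = L/k = 1.76/0.248 = 7.097 ft²·°F·h/BTU

7.10 ft²·°F·h/BTU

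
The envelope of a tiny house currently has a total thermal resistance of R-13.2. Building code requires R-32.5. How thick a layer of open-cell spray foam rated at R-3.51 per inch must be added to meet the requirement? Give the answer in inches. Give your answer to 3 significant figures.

ΔR = 32.5 − 13.2 = 19.3 ft²·°F·h/BTU
L = ΔR / (R/in) = 19.3/3.51 = 5.499 in

5.50 in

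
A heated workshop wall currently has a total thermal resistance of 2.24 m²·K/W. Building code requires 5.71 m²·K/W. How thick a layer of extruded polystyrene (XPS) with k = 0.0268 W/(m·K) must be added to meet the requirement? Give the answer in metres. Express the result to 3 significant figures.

0.0930 m

ΔR = 5.71 − 2.24 = 3.47 m²·K/W
L = ΔR × k = 3.47 × 0.0268 = 0.093 m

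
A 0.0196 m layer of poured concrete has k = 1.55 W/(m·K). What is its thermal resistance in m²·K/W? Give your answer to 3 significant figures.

0.0126 m²·K/W

R = L/k = 0.0196/1.55 = 0.01265 m²·K/W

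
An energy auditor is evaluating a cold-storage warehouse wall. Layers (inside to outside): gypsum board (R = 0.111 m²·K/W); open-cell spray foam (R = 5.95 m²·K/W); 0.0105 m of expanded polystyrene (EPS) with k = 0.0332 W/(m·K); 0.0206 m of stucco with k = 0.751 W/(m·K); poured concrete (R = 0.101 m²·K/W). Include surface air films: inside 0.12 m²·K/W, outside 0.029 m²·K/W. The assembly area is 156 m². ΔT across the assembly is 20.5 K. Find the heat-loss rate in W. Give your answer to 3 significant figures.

481 W

0.0105/0.0332 = 0.3163
0.0206/0.751 = 0.02743
R_total = 0.12 + 0.111 + 5.95 + 0.3163 + 0.02743 + 0.101 + 0.029 = 6.655 m²·K/W
Q = A·ΔT/R = 156 × 20.5 / 6.655 = 480.6 W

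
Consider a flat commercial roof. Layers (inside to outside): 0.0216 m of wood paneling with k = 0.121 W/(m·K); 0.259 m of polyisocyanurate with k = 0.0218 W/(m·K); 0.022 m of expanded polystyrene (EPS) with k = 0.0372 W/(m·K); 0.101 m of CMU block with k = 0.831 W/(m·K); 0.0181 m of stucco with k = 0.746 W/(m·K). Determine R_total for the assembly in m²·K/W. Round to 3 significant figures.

12.8 m²·K/W

0.0216/0.121 = 0.1785
0.259/0.0218 = 11.88
0.022/0.0372 = 0.5914
0.101/0.831 = 0.1215
0.0181/0.746 = 0.02426
R_total = 0.1785 + 11.88 + 0.5914 + 0.1215 + 0.02426 = 12.8 m²·K/W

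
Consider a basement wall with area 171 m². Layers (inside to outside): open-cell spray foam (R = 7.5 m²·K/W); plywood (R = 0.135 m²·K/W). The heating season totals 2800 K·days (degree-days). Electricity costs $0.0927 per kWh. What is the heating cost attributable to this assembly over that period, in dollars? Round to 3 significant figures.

140 dollars

R_total = 7.5 + 0.135 = 7.635 m²·K/W
E = A × HDD × 24 / R / 1000 = 171 × 2800 × 24 / 7.635 / 1000 = 1505 kWh
Cost = 1505 × 0.0927 = $139.5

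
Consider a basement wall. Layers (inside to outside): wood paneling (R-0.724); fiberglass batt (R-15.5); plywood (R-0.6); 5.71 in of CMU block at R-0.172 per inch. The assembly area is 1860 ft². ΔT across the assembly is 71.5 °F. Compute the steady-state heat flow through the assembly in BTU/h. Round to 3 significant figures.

7470 BTU/h

5.71 × 0.172 = 0.9821
R_total = 0.724 + 15.5 + 0.6 + 0.9821 = 17.81 ft²·°F·h/BTU
Q = A·ΔT/R = 1860 × 71.5 / 17.81 = 7469 BTU/h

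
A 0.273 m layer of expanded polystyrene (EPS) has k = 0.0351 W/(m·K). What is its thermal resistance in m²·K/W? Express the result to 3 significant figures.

R = L/k = 0.273/0.0351 = 7.778 m²·K/W

7.78 m²·K/W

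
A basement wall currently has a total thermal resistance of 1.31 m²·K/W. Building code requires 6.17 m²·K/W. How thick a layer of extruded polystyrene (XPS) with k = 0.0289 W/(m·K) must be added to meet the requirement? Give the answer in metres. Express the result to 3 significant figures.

0.140 m

ΔR = 6.17 − 1.31 = 4.86 m²·K/W
L = ΔR × k = 4.86 × 0.0289 = 0.1405 m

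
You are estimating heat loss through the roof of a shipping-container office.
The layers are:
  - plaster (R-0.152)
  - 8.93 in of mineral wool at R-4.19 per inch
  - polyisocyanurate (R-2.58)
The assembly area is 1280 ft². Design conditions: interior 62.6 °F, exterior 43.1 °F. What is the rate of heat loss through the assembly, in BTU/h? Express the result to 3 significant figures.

8.93 × 4.19 = 37.42
R_total = 0.152 + 37.42 + 2.58 = 40.15 ft²·°F·h/BTU
Q = A·ΔT/R = 1280 × (62.6 − 43.1) / 40.15 = 621.7 BTU/h

622 BTU/h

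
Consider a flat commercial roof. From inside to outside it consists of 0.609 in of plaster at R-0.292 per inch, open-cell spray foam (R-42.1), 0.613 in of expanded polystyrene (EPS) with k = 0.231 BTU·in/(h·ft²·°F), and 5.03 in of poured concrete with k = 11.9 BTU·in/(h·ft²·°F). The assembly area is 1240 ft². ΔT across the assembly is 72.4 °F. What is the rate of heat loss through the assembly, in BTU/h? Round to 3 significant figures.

1980 BTU/h

0.609 × 0.292 = 0.1778
0.613/0.231 = 2.654
5.03/11.9 = 0.4227
R_total = 0.1778 + 42.1 + 2.654 + 0.4227 = 45.35 ft²·°F·h/BTU
Q = A·ΔT/R = 1240 × 72.4 / 45.35 = 1979 BTU/h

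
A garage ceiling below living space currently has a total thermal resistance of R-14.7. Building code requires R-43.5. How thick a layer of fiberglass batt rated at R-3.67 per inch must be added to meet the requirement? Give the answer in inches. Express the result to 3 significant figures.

7.85 in

ΔR = 43.5 − 14.7 = 28.8 ft²·°F·h/BTU
L = ΔR / (R/in) = 28.8/3.67 = 7.847 in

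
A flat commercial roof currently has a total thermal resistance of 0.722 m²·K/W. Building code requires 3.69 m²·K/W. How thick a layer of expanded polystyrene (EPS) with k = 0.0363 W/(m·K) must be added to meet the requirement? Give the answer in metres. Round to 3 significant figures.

ΔR = 3.69 − 0.722 = 2.968 m²·K/W
L = ΔR × k = 2.968 × 0.0363 = 0.1077 m

0.108 m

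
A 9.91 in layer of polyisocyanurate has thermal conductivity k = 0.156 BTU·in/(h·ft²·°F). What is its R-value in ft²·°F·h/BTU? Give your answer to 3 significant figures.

R = L/k = 9.91/0.156 = 63.53 ft²·°F·h/BTU

63.5 ft²·°F·h/BTU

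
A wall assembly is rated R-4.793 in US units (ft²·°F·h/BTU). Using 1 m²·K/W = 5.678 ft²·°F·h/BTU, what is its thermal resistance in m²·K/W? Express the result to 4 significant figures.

R_SI = 4.793/5.678 = 0.84414

0.8441 m²·K/W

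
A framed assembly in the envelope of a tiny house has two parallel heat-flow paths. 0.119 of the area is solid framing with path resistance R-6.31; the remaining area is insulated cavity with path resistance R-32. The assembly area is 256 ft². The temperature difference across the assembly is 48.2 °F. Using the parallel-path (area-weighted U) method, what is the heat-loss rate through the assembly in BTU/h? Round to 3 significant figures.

572 BTU/h

U_eff = 0.881/32 + 0.119/6.31 = 0.02753 + 0.01886 = 0.04639
R_eff = 1/U_eff = 21.56 ft²·°F·h/BTU
Q = 256 × 48.2 / 21.56 = 572.4 BTU/h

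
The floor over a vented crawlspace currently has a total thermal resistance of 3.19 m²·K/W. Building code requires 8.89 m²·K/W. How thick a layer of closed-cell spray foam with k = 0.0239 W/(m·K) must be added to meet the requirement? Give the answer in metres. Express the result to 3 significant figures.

0.136 m

ΔR = 8.89 − 3.19 = 5.7 m²·K/W
L = ΔR × k = 5.7 × 0.0239 = 0.1362 m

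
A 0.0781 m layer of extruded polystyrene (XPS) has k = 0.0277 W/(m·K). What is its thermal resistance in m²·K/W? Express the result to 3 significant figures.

2.82 m²·K/W

R = L/k = 0.0781/0.0277 = 2.819 m²·K/W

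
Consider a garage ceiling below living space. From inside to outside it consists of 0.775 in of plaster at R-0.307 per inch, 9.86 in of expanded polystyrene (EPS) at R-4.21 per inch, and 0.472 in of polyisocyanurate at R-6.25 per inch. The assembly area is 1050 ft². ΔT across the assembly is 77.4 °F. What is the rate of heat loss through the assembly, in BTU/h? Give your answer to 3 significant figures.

1820 BTU/h

0.775 × 0.307 = 0.2379
9.86 × 4.21 = 41.51
0.472 × 6.25 = 2.95
R_total = 0.2379 + 41.51 + 2.95 = 44.7 ft²·°F·h/BTU
Q = A·ΔT/R = 1050 × 77.4 / 44.7 = 1818 BTU/h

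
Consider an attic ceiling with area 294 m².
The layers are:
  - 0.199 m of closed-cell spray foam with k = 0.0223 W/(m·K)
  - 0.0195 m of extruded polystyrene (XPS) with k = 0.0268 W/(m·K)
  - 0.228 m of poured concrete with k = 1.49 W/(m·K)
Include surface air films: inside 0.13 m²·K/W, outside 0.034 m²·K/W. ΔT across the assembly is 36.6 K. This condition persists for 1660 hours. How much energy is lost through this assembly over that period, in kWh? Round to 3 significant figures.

1790 kWh

0.199/0.0223 = 8.924
0.0195/0.0268 = 0.7276
0.228/1.49 = 0.153
R_total = 0.13 + 8.924 + 0.7276 + 0.153 + 0.034 = 9.968 m²·K/W
Q = 294 × 36.6 / 9.968 = 1079 W
E = 1079 W × 1660 h / 1000 = 1792 kWh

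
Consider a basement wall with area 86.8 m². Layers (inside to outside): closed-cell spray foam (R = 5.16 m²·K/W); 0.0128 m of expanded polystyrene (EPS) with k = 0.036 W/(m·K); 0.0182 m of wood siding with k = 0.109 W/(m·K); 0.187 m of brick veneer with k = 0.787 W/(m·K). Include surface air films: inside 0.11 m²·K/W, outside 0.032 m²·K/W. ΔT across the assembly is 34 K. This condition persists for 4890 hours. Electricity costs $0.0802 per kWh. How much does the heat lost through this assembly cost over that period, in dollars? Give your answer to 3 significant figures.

191 dollars

0.0128/0.036 = 0.3556
0.0182/0.109 = 0.167
0.187/0.787 = 0.2376
R_total = 0.11 + 5.16 + 0.3556 + 0.167 + 0.2376 + 0.032 = 6.062 m²·K/W
Q = 86.8 × 34 / 6.062 = 486.8 W
E = 486.8 W × 4890 h / 1000 = 2381 kWh
Cost = 2381 × 0.0802 = $190.9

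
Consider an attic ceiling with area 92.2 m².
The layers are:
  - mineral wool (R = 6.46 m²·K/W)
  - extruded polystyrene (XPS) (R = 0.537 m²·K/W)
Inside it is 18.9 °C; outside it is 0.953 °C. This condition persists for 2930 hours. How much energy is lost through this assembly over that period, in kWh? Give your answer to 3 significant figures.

693 kWh

R_total = 6.46 + 0.537 = 6.997 m²·K/W
Q = 92.2 × (18.9 − 0.953) / 6.997 = 236.5 W
E = 236.5 W × 2930 h / 1000 = 692.9 kWh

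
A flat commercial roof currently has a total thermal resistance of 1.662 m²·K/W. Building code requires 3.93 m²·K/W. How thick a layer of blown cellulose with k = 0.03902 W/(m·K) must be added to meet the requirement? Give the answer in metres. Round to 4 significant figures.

0.08850 m

ΔR = 3.93 − 1.662 = 2.268 m²·K/W
L = ΔR × k = 2.268 × 0.03902 = 0.088497 m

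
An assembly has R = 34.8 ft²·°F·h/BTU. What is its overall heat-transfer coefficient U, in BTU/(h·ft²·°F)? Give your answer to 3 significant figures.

U = 1/R = 1/34.8 = 0.02874

0.0287 BTU/(h·ft²·°F)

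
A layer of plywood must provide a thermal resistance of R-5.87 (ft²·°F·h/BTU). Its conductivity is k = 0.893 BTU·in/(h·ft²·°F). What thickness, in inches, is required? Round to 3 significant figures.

L = R × k = 5.87 × 0.893 = 5.242 in

5.24 in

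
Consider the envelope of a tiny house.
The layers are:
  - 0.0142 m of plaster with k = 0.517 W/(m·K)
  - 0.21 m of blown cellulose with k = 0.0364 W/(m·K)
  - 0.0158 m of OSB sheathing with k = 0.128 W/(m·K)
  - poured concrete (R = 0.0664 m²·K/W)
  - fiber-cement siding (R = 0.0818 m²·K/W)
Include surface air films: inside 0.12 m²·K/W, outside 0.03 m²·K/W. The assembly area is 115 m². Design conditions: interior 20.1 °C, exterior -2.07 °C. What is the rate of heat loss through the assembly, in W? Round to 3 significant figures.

410 W

0.0142/0.517 = 0.02747
0.21/0.0364 = 5.769
0.0158/0.128 = 0.1234
R_total = 0.12 + 0.02747 + 5.769 + 0.1234 + 0.0664 + 0.0818 + 0.03 = 6.218 m²·K/W
Q = A·ΔT/R = 115 × (20.1 − (-2.07)) / 6.218 = 410 W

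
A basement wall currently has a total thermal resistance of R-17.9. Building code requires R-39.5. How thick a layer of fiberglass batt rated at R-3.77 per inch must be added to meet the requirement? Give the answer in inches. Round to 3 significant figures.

ΔR = 39.5 − 17.9 = 21.6 ft²·°F·h/BTU
L = ΔR / (R/in) = 21.6/3.77 = 5.729 in

5.73 in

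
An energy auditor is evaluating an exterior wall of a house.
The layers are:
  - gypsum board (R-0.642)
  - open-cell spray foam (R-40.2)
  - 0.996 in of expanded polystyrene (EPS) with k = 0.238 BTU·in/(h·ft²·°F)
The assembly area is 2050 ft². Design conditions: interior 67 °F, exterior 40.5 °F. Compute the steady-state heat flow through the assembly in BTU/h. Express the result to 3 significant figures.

0.996/0.238 = 4.185
R_total = 0.642 + 40.2 + 4.185 = 45.03 ft²·°F·h/BTU
Q = A·ΔT/R = 2050 × (67 − 40.5) / 45.03 = 1207 BTU/h

1210 BTU/h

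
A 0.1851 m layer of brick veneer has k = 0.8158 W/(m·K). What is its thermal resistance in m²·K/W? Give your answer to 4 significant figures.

0.2269 m²·K/W

R = L/k = 0.1851/0.8158 = 0.22689 m²·K/W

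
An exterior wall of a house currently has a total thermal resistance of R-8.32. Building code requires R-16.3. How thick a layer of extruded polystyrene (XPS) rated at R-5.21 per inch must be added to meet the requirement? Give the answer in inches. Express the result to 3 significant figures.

1.53 in

ΔR = 16.3 − 8.32 = 7.98 ft²·°F·h/BTU
L = ΔR / (R/in) = 7.98/5.21 = 1.532 in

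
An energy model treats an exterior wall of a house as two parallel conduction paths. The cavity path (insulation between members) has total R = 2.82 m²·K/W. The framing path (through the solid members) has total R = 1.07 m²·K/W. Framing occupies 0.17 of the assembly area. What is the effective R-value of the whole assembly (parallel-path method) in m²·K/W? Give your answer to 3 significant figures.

2.21 m²·K/W

U_eff = 0.83/2.82 + 0.17/1.07 = 0.2943 + 0.1589 = 0.4532
R_eff = 1/U_eff = 2.207 m²·K/W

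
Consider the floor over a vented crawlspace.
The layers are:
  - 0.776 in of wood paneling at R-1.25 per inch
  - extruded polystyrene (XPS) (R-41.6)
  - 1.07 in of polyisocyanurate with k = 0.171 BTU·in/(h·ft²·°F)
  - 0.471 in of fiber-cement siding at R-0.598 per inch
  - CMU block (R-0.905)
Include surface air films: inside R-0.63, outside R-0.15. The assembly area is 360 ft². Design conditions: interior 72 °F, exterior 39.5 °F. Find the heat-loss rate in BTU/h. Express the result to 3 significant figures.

230 BTU/h

0.776 × 1.25 = 0.97
1.07/0.171 = 6.257
0.471 × 0.598 = 0.2817
R_total = 0.63 + 0.97 + 41.6 + 6.257 + 0.2817 + 0.905 + 0.15 = 50.79 ft²·°F·h/BTU
Q = A·ΔT/R = 360 × (72 − 39.5) / 50.79 = 230.3 BTU/h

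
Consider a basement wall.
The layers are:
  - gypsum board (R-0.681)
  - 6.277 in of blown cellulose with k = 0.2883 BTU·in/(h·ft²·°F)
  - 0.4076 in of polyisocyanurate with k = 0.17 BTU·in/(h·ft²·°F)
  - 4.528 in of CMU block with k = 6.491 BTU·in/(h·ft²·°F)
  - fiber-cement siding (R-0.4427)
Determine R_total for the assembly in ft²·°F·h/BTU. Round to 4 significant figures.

25.99 ft²·°F·h/BTU

6.277/0.2883 = 21.772
0.4076/0.17 = 2.3976
4.528/6.491 = 0.69758
R_total = 0.681 + 21.772 + 2.3976 + 0.69758 + 0.4427 = 25.991 ft²·°F·h/BTU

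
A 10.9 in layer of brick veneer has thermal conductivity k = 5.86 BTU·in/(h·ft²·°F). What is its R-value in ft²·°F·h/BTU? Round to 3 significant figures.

1.86 ft²·°F·h/BTU

R = L/k = 10.9/5.86 = 1.86 ft²·°F·h/BTU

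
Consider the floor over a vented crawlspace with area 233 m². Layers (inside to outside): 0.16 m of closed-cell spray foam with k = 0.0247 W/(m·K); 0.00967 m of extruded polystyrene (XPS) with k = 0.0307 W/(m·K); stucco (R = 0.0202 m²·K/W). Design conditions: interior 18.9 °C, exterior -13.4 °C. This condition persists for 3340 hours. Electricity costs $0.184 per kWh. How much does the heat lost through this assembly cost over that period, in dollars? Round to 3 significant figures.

0.16/0.0247 = 6.478
0.00967/0.0307 = 0.315
R_total = 6.478 + 0.315 + 0.0202 = 6.813 m²·K/W
Q = 233 × (18.9 − (-13.4)) / 6.813 = 1105 W
E = 1105 W × 3340 h / 1000 = 3690 kWh
Cost = 3690 × 0.184 = $678.9

679 dollars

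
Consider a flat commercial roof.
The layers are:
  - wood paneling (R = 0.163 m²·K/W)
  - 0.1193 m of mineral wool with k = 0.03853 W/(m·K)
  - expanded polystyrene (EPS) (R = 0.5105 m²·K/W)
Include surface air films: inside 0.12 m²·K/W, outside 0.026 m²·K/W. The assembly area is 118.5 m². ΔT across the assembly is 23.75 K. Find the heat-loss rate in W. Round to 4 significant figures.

0.1193/0.03853 = 3.0963
R_total = 0.12 + 0.163 + 3.0963 + 0.5105 + 0.026 = 3.9158 m²·K/W
Q = A·ΔT/R = 118.5 × 23.75 / 3.9158 = 718.72 W

718.7 W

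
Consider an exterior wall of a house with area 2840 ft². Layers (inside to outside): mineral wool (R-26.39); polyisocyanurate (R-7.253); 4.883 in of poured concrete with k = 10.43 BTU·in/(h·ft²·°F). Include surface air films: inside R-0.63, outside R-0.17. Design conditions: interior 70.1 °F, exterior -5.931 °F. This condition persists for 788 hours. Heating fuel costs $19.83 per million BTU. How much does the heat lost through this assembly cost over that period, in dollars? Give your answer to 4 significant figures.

4.883/10.43 = 0.46817
R_total = 0.63 + 26.39 + 7.253 + 0.46817 + 0.17 = 34.911 ft²·°F·h/BTU
Q = 2840 × (70.1 − (-5.931)) / 34.911 = 6185.1 BTU/h
E = 6185.1 × 788 = 4873800 BTU
Cost = 4873800/10⁶ × 19.83 = $96.648

96.65 dollars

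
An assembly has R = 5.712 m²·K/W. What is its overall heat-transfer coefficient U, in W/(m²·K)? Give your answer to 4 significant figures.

0.1751 W/(m²·K)

U = 1/R = 1/5.712 = 0.17507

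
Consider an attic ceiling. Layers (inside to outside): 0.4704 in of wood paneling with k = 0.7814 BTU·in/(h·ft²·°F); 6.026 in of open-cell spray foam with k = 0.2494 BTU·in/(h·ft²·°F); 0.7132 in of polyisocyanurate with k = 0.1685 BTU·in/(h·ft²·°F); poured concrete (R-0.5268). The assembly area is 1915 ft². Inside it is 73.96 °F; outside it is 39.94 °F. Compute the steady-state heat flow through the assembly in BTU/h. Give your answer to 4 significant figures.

0.4704/0.7814 = 0.602
6.026/0.2494 = 24.162
0.7132/0.1685 = 4.2326
R_total = 0.602 + 24.162 + 4.2326 + 0.5268 = 29.523 ft²·°F·h/BTU
Q = A·ΔT/R = 1915 × (73.96 − 39.94) / 29.523 = 2206.7 BTU/h

2207 BTU/h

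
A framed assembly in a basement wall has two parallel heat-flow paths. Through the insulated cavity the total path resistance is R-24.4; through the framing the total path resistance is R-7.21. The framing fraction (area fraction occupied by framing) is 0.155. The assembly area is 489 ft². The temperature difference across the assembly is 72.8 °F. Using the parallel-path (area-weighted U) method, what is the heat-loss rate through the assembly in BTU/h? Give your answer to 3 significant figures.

2000 BTU/h

U_eff = 0.845/24.4 + 0.155/7.21 = 0.03463 + 0.0215 = 0.05613
R_eff = 1/U_eff = 17.82 ft²·°F·h/BTU
Q = 489 × 72.8 / 17.82 = 1998 BTU/h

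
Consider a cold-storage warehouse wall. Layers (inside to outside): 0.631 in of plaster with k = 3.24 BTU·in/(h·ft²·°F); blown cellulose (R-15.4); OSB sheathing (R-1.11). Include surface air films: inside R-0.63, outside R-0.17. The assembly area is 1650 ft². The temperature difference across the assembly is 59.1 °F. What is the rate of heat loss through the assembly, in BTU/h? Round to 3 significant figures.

0.631/3.24 = 0.1948
R_total = 0.63 + 0.1948 + 15.4 + 1.11 + 0.17 = 17.5 ft²·°F·h/BTU
Q = A·ΔT/R = 1650 × 59.1 / 17.5 = 5571 BTU/h

5570 BTU/h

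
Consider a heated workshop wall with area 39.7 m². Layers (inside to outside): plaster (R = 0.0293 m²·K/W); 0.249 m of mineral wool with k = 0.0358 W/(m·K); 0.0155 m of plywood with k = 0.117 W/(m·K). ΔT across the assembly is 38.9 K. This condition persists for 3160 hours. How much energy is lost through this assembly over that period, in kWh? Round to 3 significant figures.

686 kWh

0.249/0.0358 = 6.955
0.0155/0.117 = 0.1325
R_total = 0.0293 + 6.955 + 0.1325 = 7.117 m²·K/W
Q = 39.7 × 38.9 / 7.117 = 217 W
E = 217 W × 3160 h / 1000 = 685.7 kWh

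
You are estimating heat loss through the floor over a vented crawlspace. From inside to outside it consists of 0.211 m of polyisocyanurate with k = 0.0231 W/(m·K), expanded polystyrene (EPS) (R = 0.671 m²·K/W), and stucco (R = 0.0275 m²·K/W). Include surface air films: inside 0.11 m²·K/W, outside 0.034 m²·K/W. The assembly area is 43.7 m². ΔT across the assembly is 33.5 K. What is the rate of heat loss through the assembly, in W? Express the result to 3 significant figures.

0.211/0.0231 = 9.134
R_total = 0.11 + 9.134 + 0.671 + 0.0275 + 0.034 = 9.977 m²·K/W
Q = A·ΔT/R = 43.7 × 33.5 / 9.977 = 146.7 W

147 W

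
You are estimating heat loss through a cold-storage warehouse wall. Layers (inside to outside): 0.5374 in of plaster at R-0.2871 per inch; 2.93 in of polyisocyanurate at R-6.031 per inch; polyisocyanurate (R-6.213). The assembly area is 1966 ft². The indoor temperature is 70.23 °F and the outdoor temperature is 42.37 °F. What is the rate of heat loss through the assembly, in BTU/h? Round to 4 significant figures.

2279 BTU/h

0.5374 × 0.2871 = 0.15429
2.93 × 6.031 = 17.671
R_total = 0.15429 + 17.671 + 6.213 = 24.038 ft²·°F·h/BTU
Q = A·ΔT/R = 1966 × (70.23 − 42.37) / 24.038 = 2278.6 BTU/h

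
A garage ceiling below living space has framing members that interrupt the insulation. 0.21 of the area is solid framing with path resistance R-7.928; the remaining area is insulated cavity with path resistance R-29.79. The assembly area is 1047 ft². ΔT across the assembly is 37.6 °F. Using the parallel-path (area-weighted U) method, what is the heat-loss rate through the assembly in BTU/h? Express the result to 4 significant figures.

2087 BTU/h

U_eff = 0.79/29.79 + 0.21/7.928 = 0.026519 + 0.026488 = 0.053007
R_eff = 1/U_eff = 18.865 ft²·°F·h/BTU
Q = 1047 × 37.6 / 18.865 = 2086.8 BTU/h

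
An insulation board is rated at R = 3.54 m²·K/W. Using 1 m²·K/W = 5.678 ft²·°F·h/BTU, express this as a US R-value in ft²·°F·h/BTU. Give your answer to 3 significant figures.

20.1 ft²·°F·h/BTU

R_US = 3.54 × 5.678 = 20.1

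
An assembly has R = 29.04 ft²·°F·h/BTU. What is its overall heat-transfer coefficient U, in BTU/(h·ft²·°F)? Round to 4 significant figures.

U = 1/R = 1/29.04 = 0.034435

0.03444 BTU/(h·ft²·°F)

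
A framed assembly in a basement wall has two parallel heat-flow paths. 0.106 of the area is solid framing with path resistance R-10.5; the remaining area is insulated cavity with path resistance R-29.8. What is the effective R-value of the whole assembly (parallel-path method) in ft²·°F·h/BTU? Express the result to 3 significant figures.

24.9 ft²·°F·h/BTU

U_eff = 0.894/29.8 + 0.106/10.5 = 0.03 + 0.0101 = 0.0401
R_eff = 1/U_eff = 24.94 ft²·°F·h/BTU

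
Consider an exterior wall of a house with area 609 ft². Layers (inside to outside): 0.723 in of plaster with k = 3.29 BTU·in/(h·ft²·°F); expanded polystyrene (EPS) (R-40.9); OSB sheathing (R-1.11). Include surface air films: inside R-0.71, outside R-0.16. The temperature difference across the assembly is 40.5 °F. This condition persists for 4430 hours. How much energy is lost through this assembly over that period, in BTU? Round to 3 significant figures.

0.723/3.29 = 0.2198
R_total = 0.71 + 0.2198 + 40.9 + 1.11 + 0.16 = 43.1 ft²·°F·h/BTU
Q = 609 × 40.5 / 43.1 = 572.3 BTU/h
E = 572.3 × 4430 = 2535000 BTU

2540000 BTU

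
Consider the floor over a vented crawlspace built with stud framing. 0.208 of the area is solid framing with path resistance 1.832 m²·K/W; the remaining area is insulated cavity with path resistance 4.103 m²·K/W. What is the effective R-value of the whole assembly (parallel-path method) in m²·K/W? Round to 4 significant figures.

3.262 m²·K/W

U_eff = 0.792/4.103 + 0.208/1.832 = 0.19303 + 0.11354 = 0.30657
R_eff = 1/U_eff = 3.2619 m²·K/W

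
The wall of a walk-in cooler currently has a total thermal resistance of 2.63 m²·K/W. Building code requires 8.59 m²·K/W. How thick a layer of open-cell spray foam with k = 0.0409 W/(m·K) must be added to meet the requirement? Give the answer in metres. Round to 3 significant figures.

0.244 m

ΔR = 8.59 − 2.63 = 5.96 m²·K/W
L = ΔR × k = 5.96 × 0.0409 = 0.2438 m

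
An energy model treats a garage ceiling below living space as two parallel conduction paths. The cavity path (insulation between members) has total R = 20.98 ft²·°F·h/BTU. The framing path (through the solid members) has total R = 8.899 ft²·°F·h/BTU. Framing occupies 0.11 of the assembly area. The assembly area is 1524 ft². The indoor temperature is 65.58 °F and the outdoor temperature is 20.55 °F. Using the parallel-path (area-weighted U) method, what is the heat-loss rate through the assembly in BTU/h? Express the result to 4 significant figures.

3759 BTU/h

U_eff = 0.89/20.98 + 0.11/8.899 = 0.042421 + 0.012361 = 0.054782
R_eff = 1/U_eff = 18.254 ft²·°F·h/BTU
Q = 1524 × (65.58 − 20.55) / 18.254 = 3759.5 BTU/h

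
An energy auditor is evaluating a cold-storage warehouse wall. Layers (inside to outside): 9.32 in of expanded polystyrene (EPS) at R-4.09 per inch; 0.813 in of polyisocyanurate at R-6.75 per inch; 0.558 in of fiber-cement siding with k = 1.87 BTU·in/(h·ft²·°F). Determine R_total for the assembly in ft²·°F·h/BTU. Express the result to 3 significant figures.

9.32 × 4.09 = 38.12
0.813 × 6.75 = 5.488
0.558/1.87 = 0.2984
R_total = 38.12 + 5.488 + 0.2984 = 43.9 ft²·°F·h/BTU

43.9 ft²·°F·h/BTU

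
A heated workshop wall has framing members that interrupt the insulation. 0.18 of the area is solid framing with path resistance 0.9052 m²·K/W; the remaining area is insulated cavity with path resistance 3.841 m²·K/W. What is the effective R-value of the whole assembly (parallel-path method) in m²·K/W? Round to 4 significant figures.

2.425 m²·K/W

U_eff = 0.82/3.841 + 0.18/0.9052 = 0.21349 + 0.19885 = 0.41234
R_eff = 1/U_eff = 2.4252 m²·K/W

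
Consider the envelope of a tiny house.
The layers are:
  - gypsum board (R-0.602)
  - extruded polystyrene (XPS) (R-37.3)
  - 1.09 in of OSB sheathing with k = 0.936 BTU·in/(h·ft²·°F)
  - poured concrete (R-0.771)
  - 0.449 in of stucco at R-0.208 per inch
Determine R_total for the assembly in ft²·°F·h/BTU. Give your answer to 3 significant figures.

1.09/0.936 = 1.165
0.449 × 0.208 = 0.09339
R_total = 0.602 + 37.3 + 1.165 + 0.771 + 0.09339 = 39.93 ft²·°F·h/BTU

39.9 ft²·°F·h/BTU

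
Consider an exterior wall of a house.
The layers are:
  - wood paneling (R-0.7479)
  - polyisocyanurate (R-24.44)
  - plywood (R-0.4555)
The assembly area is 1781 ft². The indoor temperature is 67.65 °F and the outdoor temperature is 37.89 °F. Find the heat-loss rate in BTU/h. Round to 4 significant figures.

R_total = 0.7479 + 24.44 + 0.4555 = 25.643 ft²·°F·h/BTU
Q = A·ΔT/R = 1781 × (67.65 − 37.89) / 25.643 = 2066.9 BTU/h

2067 BTU/h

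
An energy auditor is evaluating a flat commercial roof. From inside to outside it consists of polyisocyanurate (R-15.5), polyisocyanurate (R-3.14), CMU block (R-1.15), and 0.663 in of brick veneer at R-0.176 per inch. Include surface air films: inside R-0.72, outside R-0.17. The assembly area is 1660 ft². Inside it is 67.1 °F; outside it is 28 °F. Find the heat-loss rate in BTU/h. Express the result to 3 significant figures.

0.663 × 0.176 = 0.1167
R_total = 0.72 + 15.5 + 3.14 + 1.15 + 0.1167 + 0.17 = 20.8 ft²·°F·h/BTU
Q = A·ΔT/R = 1660 × (67.1 − 28) / 20.8 = 3121 BTU/h

3120 BTU/h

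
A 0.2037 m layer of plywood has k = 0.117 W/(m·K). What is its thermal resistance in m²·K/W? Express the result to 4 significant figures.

R = L/k = 0.2037/0.117 = 1.741 m²·K/W

1.741 m²·K/W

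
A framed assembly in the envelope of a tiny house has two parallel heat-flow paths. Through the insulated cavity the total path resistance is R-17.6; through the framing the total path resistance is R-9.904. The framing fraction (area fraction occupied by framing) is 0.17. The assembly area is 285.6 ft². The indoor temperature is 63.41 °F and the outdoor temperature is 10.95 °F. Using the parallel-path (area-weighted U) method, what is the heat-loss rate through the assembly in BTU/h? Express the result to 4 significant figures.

U_eff = 0.83/17.6 + 0.17/9.904 = 0.047159 + 0.017165 = 0.064324
R_eff = 1/U_eff = 15.546 ft²·°F·h/BTU
Q = 285.6 × (63.41 − 10.95) / 15.546 = 963.74 BTU/h

963.7 BTU/h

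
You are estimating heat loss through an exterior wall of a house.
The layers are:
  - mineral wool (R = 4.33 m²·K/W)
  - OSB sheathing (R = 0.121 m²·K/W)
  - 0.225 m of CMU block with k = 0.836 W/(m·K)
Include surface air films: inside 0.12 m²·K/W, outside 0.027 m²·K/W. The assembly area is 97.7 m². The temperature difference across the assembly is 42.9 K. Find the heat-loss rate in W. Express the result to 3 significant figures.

861 W

0.225/0.836 = 0.2691
R_total = 0.12 + 4.33 + 0.121 + 0.2691 + 0.027 = 4.867 m²·K/W
Q = A·ΔT/R = 97.7 × 42.9 / 4.867 = 861.1 W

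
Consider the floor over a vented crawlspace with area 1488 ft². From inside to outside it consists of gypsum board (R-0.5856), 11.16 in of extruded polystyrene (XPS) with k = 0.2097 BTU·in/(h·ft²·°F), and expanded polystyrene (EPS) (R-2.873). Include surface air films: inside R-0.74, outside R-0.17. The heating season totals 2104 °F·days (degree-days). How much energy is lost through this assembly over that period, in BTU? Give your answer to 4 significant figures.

1305000 BTU

11.16/0.2097 = 53.219
R_total = 0.74 + 0.5856 + 53.219 + 2.873 + 0.17 = 57.587 ft²·°F·h/BTU
E = A × HDD × 24 / R = 1488 × 2104 × 24 / 57.587 = 1304800 BTU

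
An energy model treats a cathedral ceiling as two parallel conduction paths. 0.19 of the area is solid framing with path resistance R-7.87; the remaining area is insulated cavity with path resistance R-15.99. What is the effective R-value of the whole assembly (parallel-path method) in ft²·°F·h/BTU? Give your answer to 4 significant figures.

13.37 ft²·°F·h/BTU

U_eff = 0.81/15.99 + 0.19/7.87 = 0.050657 + 0.024142 = 0.074799
R_eff = 1/U_eff = 13.369 ft²·°F·h/BTU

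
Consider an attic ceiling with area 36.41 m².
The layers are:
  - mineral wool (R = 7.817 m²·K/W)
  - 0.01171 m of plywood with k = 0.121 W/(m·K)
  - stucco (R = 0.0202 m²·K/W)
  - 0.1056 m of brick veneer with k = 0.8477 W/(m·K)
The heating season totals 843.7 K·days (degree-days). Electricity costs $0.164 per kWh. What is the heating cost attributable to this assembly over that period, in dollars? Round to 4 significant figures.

15.00 dollars

0.01171/0.121 = 0.096777
0.1056/0.8477 = 0.12457
R_total = 7.817 + 0.096777 + 0.0202 + 0.12457 = 8.0585 m²·K/W
E = A × HDD × 24 / R / 1000 = 36.41 × 843.7 × 24 / 8.0585 / 1000 = 91.488 kWh
Cost = 91.488 × 0.164 = $15.004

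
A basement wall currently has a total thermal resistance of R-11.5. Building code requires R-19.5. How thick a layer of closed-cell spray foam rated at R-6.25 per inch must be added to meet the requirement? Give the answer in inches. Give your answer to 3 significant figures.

ΔR = 19.5 − 11.5 = 8 ft²·°F·h/BTU
L = ΔR / (R/in) = 8/6.25 = 1.28 in

1.28 in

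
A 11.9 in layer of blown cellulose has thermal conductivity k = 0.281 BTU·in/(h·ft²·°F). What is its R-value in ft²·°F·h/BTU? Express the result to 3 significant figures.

R = L/k = 11.9/0.281 = 42.35 ft²·°F·h/BTU

42.3 ft²·°F·h/BTU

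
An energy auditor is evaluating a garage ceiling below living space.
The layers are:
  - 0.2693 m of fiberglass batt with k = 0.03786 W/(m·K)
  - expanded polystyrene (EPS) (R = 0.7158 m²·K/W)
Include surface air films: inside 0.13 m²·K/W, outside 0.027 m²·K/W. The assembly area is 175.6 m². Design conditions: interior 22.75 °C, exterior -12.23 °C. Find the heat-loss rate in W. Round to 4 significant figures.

0.2693/0.03786 = 7.113
R_total = 0.13 + 7.113 + 0.7158 + 0.027 = 7.9858 m²·K/W
Q = A·ΔT/R = 175.6 × (22.75 − (-12.23)) / 7.9858 = 769.17 W

769.2 W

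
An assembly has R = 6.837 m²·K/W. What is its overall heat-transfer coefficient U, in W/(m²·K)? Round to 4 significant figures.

0.1463 W/(m²·K)

U = 1/R = 1/6.837 = 0.14626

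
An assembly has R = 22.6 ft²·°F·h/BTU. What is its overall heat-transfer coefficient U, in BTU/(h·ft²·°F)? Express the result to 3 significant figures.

U = 1/R = 1/22.6 = 0.04425

0.0442 BTU/(h·ft²·°F)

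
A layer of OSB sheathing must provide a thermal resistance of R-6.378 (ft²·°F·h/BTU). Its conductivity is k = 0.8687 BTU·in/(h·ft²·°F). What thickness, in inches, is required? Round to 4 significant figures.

L = R × k = 6.378 × 0.8687 = 5.5406 in

5.541 in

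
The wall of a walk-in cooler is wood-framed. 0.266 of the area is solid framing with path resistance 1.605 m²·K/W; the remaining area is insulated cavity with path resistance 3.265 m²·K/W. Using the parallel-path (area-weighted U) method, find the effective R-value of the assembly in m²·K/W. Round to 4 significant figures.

2.561 m²·K/W

U_eff = 0.734/3.265 + 0.266/1.605 = 0.22481 + 0.16573 = 0.39054
R_eff = 1/U_eff = 2.5606 m²·K/W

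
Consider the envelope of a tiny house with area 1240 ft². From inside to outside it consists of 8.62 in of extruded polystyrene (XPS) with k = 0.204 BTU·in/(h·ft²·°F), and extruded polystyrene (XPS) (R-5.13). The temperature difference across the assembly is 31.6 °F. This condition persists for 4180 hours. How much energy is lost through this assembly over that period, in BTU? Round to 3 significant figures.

8.62/0.204 = 42.25
R_total = 42.25 + 5.13 = 47.38 ft²·°F·h/BTU
Q = 1240 × 31.6 / 47.38 = 826.9 BTU/h
E = 826.9 × 4180 = 3457000 BTU

3460000 BTU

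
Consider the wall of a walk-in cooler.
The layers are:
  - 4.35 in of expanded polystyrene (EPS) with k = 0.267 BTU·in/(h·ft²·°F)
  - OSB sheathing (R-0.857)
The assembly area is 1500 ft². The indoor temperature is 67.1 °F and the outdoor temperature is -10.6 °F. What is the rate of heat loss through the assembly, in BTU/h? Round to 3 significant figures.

6800 BTU/h

4.35/0.267 = 16.29
R_total = 16.29 + 0.857 = 17.15 ft²·°F·h/BTU
Q = A·ΔT/R = 1500 × (67.1 − (-10.6)) / 17.15 = 6796 BTU/h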